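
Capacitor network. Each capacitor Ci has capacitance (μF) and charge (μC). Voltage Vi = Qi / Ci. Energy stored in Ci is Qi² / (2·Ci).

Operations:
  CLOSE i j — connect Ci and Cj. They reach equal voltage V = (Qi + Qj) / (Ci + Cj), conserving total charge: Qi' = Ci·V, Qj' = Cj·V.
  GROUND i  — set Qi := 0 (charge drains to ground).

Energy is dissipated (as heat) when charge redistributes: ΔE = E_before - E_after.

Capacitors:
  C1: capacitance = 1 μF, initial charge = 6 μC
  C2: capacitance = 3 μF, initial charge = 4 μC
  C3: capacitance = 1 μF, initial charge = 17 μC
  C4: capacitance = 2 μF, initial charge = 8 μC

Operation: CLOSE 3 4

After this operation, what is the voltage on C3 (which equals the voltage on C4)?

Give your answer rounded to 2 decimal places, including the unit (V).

Answer: 8.33 V

Derivation:
Initial: C1(1μF, Q=6μC, V=6.00V), C2(3μF, Q=4μC, V=1.33V), C3(1μF, Q=17μC, V=17.00V), C4(2μF, Q=8μC, V=4.00V)
Op 1: CLOSE 3-4: Q_total=25.00, C_total=3.00, V=8.33; Q3=8.33, Q4=16.67; dissipated=56.333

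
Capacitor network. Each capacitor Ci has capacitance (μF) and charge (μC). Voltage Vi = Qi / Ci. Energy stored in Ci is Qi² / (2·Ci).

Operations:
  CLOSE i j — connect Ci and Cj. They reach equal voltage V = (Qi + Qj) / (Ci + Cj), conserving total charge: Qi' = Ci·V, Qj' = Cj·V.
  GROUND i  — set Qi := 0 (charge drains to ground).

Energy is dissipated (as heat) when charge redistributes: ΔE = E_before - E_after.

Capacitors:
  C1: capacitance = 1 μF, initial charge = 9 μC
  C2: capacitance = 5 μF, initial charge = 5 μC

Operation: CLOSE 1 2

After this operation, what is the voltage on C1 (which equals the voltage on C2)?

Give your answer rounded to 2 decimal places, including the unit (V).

Initial: C1(1μF, Q=9μC, V=9.00V), C2(5μF, Q=5μC, V=1.00V)
Op 1: CLOSE 1-2: Q_total=14.00, C_total=6.00, V=2.33; Q1=2.33, Q2=11.67; dissipated=26.667

Answer: 2.33 V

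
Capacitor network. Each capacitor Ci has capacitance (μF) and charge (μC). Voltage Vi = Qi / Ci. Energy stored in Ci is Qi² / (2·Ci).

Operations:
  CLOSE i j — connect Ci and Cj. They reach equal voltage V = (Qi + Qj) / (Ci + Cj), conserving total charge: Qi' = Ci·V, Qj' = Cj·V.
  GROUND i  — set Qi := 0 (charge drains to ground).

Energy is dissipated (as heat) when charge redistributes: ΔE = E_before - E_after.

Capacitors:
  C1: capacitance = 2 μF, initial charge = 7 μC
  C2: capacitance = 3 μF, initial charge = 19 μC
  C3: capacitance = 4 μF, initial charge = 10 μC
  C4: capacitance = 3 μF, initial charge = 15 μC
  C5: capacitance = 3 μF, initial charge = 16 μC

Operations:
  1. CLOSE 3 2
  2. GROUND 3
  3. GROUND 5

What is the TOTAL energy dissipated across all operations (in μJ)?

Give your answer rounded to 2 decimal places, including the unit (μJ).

Initial: C1(2μF, Q=7μC, V=3.50V), C2(3μF, Q=19μC, V=6.33V), C3(4μF, Q=10μC, V=2.50V), C4(3μF, Q=15μC, V=5.00V), C5(3μF, Q=16μC, V=5.33V)
Op 1: CLOSE 3-2: Q_total=29.00, C_total=7.00, V=4.14; Q3=16.57, Q2=12.43; dissipated=12.595
Op 2: GROUND 3: Q3=0; energy lost=34.327
Op 3: GROUND 5: Q5=0; energy lost=42.667
Total dissipated: 89.588 μJ

Answer: 89.59 μJ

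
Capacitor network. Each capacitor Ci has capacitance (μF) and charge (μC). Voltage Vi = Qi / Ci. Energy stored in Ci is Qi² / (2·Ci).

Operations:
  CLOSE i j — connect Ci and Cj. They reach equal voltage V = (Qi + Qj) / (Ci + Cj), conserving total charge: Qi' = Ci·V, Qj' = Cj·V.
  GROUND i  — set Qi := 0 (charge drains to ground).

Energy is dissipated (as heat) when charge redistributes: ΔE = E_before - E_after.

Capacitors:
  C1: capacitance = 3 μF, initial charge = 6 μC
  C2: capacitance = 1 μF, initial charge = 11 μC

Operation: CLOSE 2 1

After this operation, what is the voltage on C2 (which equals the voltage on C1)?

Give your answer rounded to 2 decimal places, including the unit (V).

Initial: C1(3μF, Q=6μC, V=2.00V), C2(1μF, Q=11μC, V=11.00V)
Op 1: CLOSE 2-1: Q_total=17.00, C_total=4.00, V=4.25; Q2=4.25, Q1=12.75; dissipated=30.375

Answer: 4.25 V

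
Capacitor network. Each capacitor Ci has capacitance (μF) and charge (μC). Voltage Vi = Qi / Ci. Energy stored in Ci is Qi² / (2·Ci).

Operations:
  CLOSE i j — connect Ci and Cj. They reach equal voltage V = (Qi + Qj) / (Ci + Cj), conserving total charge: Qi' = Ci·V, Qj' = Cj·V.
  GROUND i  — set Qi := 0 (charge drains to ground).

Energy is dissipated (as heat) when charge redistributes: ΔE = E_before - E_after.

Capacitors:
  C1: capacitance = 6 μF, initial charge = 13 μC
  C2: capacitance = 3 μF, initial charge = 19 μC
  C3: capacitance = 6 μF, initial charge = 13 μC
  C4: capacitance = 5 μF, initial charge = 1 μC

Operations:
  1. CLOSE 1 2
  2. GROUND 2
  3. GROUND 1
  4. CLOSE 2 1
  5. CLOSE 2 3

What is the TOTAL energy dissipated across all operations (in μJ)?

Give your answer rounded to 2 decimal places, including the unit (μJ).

Initial: C1(6μF, Q=13μC, V=2.17V), C2(3μF, Q=19μC, V=6.33V), C3(6μF, Q=13μC, V=2.17V), C4(5μF, Q=1μC, V=0.20V)
Op 1: CLOSE 1-2: Q_total=32.00, C_total=9.00, V=3.56; Q1=21.33, Q2=10.67; dissipated=17.361
Op 2: GROUND 2: Q2=0; energy lost=18.963
Op 3: GROUND 1: Q1=0; energy lost=37.926
Op 4: CLOSE 2-1: Q_total=0.00, C_total=9.00, V=0.00; Q2=0.00, Q1=0.00; dissipated=0.000
Op 5: CLOSE 2-3: Q_total=13.00, C_total=9.00, V=1.44; Q2=4.33, Q3=8.67; dissipated=4.694
Total dissipated: 78.944 μJ

Answer: 78.94 μJ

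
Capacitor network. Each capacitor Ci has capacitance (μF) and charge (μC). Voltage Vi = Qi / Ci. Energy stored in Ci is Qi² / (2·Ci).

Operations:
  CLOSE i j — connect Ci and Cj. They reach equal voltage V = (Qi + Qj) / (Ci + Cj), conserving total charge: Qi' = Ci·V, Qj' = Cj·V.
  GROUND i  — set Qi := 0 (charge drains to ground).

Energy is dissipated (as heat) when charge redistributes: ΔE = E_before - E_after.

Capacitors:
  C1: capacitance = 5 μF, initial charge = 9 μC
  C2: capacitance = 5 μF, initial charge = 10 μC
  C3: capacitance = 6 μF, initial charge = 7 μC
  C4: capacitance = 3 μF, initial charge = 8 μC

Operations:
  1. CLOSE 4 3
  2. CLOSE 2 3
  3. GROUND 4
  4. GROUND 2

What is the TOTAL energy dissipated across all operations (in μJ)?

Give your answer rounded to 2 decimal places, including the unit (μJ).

Initial: C1(5μF, Q=9μC, V=1.80V), C2(5μF, Q=10μC, V=2.00V), C3(6μF, Q=7μC, V=1.17V), C4(3μF, Q=8μC, V=2.67V)
Op 1: CLOSE 4-3: Q_total=15.00, C_total=9.00, V=1.67; Q4=5.00, Q3=10.00; dissipated=2.250
Op 2: CLOSE 2-3: Q_total=20.00, C_total=11.00, V=1.82; Q2=9.09, Q3=10.91; dissipated=0.152
Op 3: GROUND 4: Q4=0; energy lost=4.167
Op 4: GROUND 2: Q2=0; energy lost=8.264
Total dissipated: 14.833 μJ

Answer: 14.83 μJ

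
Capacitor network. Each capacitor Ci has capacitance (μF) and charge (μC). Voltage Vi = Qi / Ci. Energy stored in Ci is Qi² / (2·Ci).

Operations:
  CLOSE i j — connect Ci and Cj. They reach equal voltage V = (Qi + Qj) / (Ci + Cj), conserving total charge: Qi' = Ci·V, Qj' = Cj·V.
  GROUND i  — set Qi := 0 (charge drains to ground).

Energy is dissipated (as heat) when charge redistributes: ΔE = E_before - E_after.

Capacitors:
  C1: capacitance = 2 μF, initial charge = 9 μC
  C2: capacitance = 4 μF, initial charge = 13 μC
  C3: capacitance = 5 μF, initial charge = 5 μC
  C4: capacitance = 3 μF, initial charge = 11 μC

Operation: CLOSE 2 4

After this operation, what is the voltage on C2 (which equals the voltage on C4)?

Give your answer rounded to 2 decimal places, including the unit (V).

Answer: 3.43 V

Derivation:
Initial: C1(2μF, Q=9μC, V=4.50V), C2(4μF, Q=13μC, V=3.25V), C3(5μF, Q=5μC, V=1.00V), C4(3μF, Q=11μC, V=3.67V)
Op 1: CLOSE 2-4: Q_total=24.00, C_total=7.00, V=3.43; Q2=13.71, Q4=10.29; dissipated=0.149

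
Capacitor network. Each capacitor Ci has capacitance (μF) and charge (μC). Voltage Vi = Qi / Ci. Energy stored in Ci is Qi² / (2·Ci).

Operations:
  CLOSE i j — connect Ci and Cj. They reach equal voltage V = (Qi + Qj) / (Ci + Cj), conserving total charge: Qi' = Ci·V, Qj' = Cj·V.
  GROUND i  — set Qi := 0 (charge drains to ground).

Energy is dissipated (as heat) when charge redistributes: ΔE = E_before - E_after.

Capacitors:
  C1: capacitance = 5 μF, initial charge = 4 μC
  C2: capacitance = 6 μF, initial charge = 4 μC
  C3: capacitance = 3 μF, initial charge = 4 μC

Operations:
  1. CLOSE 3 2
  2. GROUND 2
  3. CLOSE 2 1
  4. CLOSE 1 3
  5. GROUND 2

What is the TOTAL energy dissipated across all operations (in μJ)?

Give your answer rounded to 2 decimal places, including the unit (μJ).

Initial: C1(5μF, Q=4μC, V=0.80V), C2(6μF, Q=4μC, V=0.67V), C3(3μF, Q=4μC, V=1.33V)
Op 1: CLOSE 3-2: Q_total=8.00, C_total=9.00, V=0.89; Q3=2.67, Q2=5.33; dissipated=0.444
Op 2: GROUND 2: Q2=0; energy lost=2.370
Op 3: CLOSE 2-1: Q_total=4.00, C_total=11.00, V=0.36; Q2=2.18, Q1=1.82; dissipated=0.873
Op 4: CLOSE 1-3: Q_total=4.48, C_total=8.00, V=0.56; Q1=2.80, Q3=1.68; dissipated=0.259
Op 5: GROUND 2: Q2=0; energy lost=0.397
Total dissipated: 4.343 μJ

Answer: 4.34 μJ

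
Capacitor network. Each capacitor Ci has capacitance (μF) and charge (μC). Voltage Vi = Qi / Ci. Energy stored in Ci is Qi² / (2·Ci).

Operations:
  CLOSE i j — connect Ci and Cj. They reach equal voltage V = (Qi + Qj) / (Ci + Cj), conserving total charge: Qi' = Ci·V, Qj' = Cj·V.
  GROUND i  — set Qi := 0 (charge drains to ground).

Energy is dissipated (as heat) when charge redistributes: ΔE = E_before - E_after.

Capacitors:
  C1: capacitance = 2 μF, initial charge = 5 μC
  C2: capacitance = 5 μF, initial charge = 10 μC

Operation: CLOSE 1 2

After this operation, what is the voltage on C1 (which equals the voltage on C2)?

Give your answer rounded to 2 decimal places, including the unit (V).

Initial: C1(2μF, Q=5μC, V=2.50V), C2(5μF, Q=10μC, V=2.00V)
Op 1: CLOSE 1-2: Q_total=15.00, C_total=7.00, V=2.14; Q1=4.29, Q2=10.71; dissipated=0.179

Answer: 2.14 V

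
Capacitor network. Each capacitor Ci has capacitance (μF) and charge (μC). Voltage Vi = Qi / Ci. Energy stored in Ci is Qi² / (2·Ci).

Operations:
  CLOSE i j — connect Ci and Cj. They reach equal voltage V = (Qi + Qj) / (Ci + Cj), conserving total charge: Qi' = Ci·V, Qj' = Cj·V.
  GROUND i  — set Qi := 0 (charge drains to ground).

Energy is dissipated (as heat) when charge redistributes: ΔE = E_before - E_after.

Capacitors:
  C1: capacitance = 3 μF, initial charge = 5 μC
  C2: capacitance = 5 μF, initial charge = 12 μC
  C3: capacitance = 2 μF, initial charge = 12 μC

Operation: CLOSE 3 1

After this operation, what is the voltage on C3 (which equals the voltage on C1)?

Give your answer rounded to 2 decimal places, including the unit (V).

Initial: C1(3μF, Q=5μC, V=1.67V), C2(5μF, Q=12μC, V=2.40V), C3(2μF, Q=12μC, V=6.00V)
Op 1: CLOSE 3-1: Q_total=17.00, C_total=5.00, V=3.40; Q3=6.80, Q1=10.20; dissipated=11.267

Answer: 3.40 V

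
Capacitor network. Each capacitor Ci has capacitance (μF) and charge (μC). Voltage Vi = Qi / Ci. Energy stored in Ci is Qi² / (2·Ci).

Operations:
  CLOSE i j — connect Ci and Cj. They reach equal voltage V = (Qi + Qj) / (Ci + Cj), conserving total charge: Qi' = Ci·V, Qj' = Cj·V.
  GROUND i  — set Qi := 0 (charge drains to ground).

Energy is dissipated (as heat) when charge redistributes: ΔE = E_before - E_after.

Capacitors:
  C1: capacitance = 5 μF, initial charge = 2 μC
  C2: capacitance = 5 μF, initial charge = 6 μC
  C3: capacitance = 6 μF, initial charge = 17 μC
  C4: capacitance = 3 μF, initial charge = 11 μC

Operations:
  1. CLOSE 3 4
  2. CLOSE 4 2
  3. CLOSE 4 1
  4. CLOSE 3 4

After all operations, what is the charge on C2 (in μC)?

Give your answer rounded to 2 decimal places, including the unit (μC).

Answer: 9.58 μC

Derivation:
Initial: C1(5μF, Q=2μC, V=0.40V), C2(5μF, Q=6μC, V=1.20V), C3(6μF, Q=17μC, V=2.83V), C4(3μF, Q=11μC, V=3.67V)
Op 1: CLOSE 3-4: Q_total=28.00, C_total=9.00, V=3.11; Q3=18.67, Q4=9.33; dissipated=0.694
Op 2: CLOSE 4-2: Q_total=15.33, C_total=8.00, V=1.92; Q4=5.75, Q2=9.58; dissipated=3.424
Op 3: CLOSE 4-1: Q_total=7.75, C_total=8.00, V=0.97; Q4=2.91, Q1=4.84; dissipated=2.157
Op 4: CLOSE 3-4: Q_total=21.57, C_total=9.00, V=2.40; Q3=14.38, Q4=7.19; dissipated=4.590
Final charges: Q1=4.84, Q2=9.58, Q3=14.38, Q4=7.19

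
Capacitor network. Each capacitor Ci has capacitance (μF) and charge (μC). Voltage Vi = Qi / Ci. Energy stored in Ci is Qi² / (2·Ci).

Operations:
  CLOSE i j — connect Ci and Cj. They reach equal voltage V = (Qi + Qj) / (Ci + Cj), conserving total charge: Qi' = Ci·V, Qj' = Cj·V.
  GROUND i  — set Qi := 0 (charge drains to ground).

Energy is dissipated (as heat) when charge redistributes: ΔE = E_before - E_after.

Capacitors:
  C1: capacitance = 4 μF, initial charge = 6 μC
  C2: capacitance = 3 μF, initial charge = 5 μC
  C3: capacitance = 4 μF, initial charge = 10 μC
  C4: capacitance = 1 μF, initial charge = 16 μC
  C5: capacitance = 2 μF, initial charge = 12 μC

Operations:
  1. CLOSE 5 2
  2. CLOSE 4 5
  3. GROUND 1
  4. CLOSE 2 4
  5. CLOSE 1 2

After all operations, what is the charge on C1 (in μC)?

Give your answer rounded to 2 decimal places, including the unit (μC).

Answer: 7.63 μC

Derivation:
Initial: C1(4μF, Q=6μC, V=1.50V), C2(3μF, Q=5μC, V=1.67V), C3(4μF, Q=10μC, V=2.50V), C4(1μF, Q=16μC, V=16.00V), C5(2μF, Q=12μC, V=6.00V)
Op 1: CLOSE 5-2: Q_total=17.00, C_total=5.00, V=3.40; Q5=6.80, Q2=10.20; dissipated=11.267
Op 2: CLOSE 4-5: Q_total=22.80, C_total=3.00, V=7.60; Q4=7.60, Q5=15.20; dissipated=52.920
Op 3: GROUND 1: Q1=0; energy lost=4.500
Op 4: CLOSE 2-4: Q_total=17.80, C_total=4.00, V=4.45; Q2=13.35, Q4=4.45; dissipated=6.615
Op 5: CLOSE 1-2: Q_total=13.35, C_total=7.00, V=1.91; Q1=7.63, Q2=5.72; dissipated=16.974
Final charges: Q1=7.63, Q2=5.72, Q3=10.00, Q4=4.45, Q5=15.20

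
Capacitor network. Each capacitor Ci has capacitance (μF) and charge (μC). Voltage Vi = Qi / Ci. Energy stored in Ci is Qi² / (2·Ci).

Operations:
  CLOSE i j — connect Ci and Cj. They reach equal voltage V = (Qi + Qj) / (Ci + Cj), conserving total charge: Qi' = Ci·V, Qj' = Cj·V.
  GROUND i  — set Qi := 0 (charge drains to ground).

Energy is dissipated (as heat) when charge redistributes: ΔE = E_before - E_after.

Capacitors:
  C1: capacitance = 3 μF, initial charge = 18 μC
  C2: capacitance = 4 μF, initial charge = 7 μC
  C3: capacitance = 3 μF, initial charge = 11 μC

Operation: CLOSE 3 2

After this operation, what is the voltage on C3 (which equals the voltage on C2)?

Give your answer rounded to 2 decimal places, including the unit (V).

Initial: C1(3μF, Q=18μC, V=6.00V), C2(4μF, Q=7μC, V=1.75V), C3(3μF, Q=11μC, V=3.67V)
Op 1: CLOSE 3-2: Q_total=18.00, C_total=7.00, V=2.57; Q3=7.71, Q2=10.29; dissipated=3.149

Answer: 2.57 V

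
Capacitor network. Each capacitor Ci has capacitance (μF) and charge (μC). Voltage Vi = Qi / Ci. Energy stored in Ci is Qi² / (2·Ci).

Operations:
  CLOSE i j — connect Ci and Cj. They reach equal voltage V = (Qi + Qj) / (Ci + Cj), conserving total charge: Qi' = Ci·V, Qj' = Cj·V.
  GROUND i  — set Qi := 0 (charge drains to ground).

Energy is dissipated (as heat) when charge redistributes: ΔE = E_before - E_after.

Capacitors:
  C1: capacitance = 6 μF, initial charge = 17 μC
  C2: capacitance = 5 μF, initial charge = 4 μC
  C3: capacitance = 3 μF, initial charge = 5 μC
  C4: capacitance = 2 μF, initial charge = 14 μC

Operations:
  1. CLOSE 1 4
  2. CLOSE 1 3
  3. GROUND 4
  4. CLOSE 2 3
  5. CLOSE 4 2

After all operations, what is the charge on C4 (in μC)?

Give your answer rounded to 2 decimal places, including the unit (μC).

Answer: 2.40 μC

Derivation:
Initial: C1(6μF, Q=17μC, V=2.83V), C2(5μF, Q=4μC, V=0.80V), C3(3μF, Q=5μC, V=1.67V), C4(2μF, Q=14μC, V=7.00V)
Op 1: CLOSE 1-4: Q_total=31.00, C_total=8.00, V=3.88; Q1=23.25, Q4=7.75; dissipated=13.021
Op 2: CLOSE 1-3: Q_total=28.25, C_total=9.00, V=3.14; Q1=18.83, Q3=9.42; dissipated=4.877
Op 3: GROUND 4: Q4=0; energy lost=15.016
Op 4: CLOSE 2-3: Q_total=13.42, C_total=8.00, V=1.68; Q2=8.39, Q3=5.03; dissipated=5.129
Op 5: CLOSE 4-2: Q_total=8.39, C_total=7.00, V=1.20; Q4=2.40, Q2=5.99; dissipated=2.009
Final charges: Q1=18.83, Q2=5.99, Q3=5.03, Q4=2.40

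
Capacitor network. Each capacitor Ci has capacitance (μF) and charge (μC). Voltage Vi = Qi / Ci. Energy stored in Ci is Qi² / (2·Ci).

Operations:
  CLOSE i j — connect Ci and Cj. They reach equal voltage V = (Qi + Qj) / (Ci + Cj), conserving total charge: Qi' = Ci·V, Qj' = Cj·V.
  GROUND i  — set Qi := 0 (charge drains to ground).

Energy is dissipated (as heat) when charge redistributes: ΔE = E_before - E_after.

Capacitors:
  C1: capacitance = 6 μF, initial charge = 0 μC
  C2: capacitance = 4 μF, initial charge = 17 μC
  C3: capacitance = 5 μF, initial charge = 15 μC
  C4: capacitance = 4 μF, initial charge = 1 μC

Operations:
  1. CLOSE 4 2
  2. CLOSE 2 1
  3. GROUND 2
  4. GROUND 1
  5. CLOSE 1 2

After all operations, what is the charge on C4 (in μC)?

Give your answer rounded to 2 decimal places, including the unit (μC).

Initial: C1(6μF, Q=0μC, V=0.00V), C2(4μF, Q=17μC, V=4.25V), C3(5μF, Q=15μC, V=3.00V), C4(4μF, Q=1μC, V=0.25V)
Op 1: CLOSE 4-2: Q_total=18.00, C_total=8.00, V=2.25; Q4=9.00, Q2=9.00; dissipated=16.000
Op 2: CLOSE 2-1: Q_total=9.00, C_total=10.00, V=0.90; Q2=3.60, Q1=5.40; dissipated=6.075
Op 3: GROUND 2: Q2=0; energy lost=1.620
Op 4: GROUND 1: Q1=0; energy lost=2.430
Op 5: CLOSE 1-2: Q_total=0.00, C_total=10.00, V=0.00; Q1=0.00, Q2=0.00; dissipated=0.000
Final charges: Q1=0.00, Q2=0.00, Q3=15.00, Q4=9.00

Answer: 9.00 μC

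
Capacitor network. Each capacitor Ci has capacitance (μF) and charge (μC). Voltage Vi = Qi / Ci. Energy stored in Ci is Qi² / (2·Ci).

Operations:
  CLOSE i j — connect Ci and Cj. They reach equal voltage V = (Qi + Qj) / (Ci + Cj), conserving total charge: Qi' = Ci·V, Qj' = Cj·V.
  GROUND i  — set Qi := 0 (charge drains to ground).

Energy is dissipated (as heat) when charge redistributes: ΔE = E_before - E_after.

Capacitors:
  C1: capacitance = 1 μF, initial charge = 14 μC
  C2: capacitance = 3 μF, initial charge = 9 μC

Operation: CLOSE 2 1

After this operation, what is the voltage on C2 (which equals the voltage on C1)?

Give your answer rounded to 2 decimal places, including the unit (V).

Answer: 5.75 V

Derivation:
Initial: C1(1μF, Q=14μC, V=14.00V), C2(3μF, Q=9μC, V=3.00V)
Op 1: CLOSE 2-1: Q_total=23.00, C_total=4.00, V=5.75; Q2=17.25, Q1=5.75; dissipated=45.375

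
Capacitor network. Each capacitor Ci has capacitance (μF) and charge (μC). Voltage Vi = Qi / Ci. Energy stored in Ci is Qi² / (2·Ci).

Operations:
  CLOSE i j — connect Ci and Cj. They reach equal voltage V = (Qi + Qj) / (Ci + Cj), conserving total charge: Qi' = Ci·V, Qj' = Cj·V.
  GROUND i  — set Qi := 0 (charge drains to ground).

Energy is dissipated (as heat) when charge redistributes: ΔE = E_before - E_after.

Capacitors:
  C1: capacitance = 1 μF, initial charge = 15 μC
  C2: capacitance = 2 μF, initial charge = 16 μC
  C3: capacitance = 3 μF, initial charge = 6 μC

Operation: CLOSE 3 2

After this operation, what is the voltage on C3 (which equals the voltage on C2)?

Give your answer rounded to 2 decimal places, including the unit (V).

Answer: 4.40 V

Derivation:
Initial: C1(1μF, Q=15μC, V=15.00V), C2(2μF, Q=16μC, V=8.00V), C3(3μF, Q=6μC, V=2.00V)
Op 1: CLOSE 3-2: Q_total=22.00, C_total=5.00, V=4.40; Q3=13.20, Q2=8.80; dissipated=21.600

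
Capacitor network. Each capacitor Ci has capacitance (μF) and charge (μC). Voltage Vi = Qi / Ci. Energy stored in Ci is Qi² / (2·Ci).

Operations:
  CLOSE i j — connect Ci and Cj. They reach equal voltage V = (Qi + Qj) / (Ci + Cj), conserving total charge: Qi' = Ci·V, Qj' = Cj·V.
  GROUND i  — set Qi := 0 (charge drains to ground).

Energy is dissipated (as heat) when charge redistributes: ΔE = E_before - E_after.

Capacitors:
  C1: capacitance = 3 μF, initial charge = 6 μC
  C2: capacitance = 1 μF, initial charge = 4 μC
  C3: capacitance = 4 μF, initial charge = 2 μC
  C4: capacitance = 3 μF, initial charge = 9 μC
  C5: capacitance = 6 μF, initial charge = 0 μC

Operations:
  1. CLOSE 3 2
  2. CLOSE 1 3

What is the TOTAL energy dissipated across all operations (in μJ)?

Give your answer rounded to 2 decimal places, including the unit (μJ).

Answer: 5.45 μJ

Derivation:
Initial: C1(3μF, Q=6μC, V=2.00V), C2(1μF, Q=4μC, V=4.00V), C3(4μF, Q=2μC, V=0.50V), C4(3μF, Q=9μC, V=3.00V), C5(6μF, Q=0μC, V=0.00V)
Op 1: CLOSE 3-2: Q_total=6.00, C_total=5.00, V=1.20; Q3=4.80, Q2=1.20; dissipated=4.900
Op 2: CLOSE 1-3: Q_total=10.80, C_total=7.00, V=1.54; Q1=4.63, Q3=6.17; dissipated=0.549
Total dissipated: 5.449 μJ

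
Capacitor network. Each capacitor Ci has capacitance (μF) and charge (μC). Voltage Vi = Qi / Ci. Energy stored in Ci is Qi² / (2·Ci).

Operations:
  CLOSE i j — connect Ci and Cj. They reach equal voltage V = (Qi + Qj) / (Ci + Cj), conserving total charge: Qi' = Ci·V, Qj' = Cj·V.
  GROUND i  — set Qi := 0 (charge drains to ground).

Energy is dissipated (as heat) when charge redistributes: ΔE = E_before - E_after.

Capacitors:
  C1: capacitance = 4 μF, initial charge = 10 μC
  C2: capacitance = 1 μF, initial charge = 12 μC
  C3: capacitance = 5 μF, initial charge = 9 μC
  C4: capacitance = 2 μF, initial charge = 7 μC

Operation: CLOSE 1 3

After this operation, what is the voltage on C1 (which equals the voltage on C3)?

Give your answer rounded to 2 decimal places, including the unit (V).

Answer: 2.11 V

Derivation:
Initial: C1(4μF, Q=10μC, V=2.50V), C2(1μF, Q=12μC, V=12.00V), C3(5μF, Q=9μC, V=1.80V), C4(2μF, Q=7μC, V=3.50V)
Op 1: CLOSE 1-3: Q_total=19.00, C_total=9.00, V=2.11; Q1=8.44, Q3=10.56; dissipated=0.544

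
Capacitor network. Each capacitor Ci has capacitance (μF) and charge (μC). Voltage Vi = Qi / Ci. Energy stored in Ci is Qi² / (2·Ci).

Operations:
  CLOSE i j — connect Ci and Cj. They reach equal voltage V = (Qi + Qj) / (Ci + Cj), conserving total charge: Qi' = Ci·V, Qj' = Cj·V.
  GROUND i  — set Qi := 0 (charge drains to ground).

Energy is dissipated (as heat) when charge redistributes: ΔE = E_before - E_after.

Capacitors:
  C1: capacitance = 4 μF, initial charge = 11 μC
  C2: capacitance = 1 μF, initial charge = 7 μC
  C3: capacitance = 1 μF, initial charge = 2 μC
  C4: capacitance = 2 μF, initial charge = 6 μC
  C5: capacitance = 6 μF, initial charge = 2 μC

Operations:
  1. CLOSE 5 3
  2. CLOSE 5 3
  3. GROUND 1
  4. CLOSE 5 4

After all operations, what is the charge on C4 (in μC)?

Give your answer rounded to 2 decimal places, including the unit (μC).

Initial: C1(4μF, Q=11μC, V=2.75V), C2(1μF, Q=7μC, V=7.00V), C3(1μF, Q=2μC, V=2.00V), C4(2μF, Q=6μC, V=3.00V), C5(6μF, Q=2μC, V=0.33V)
Op 1: CLOSE 5-3: Q_total=4.00, C_total=7.00, V=0.57; Q5=3.43, Q3=0.57; dissipated=1.190
Op 2: CLOSE 5-3: Q_total=4.00, C_total=7.00, V=0.57; Q5=3.43, Q3=0.57; dissipated=0.000
Op 3: GROUND 1: Q1=0; energy lost=15.125
Op 4: CLOSE 5-4: Q_total=9.43, C_total=8.00, V=1.18; Q5=7.07, Q4=2.36; dissipated=4.423
Final charges: Q1=0.00, Q2=7.00, Q3=0.57, Q4=2.36, Q5=7.07

Answer: 2.36 μC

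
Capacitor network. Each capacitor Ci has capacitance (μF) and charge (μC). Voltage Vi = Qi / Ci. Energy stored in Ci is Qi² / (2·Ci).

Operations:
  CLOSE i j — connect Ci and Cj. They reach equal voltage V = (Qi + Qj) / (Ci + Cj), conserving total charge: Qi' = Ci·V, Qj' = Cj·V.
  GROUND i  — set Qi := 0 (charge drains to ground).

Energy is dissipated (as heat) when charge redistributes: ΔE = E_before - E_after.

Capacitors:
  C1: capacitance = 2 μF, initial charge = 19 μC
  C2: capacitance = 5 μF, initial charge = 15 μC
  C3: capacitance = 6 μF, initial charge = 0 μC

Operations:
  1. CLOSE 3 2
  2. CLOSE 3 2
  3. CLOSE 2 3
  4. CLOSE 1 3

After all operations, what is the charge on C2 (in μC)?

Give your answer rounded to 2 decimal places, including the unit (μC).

Initial: C1(2μF, Q=19μC, V=9.50V), C2(5μF, Q=15μC, V=3.00V), C3(6μF, Q=0μC, V=0.00V)
Op 1: CLOSE 3-2: Q_total=15.00, C_total=11.00, V=1.36; Q3=8.18, Q2=6.82; dissipated=12.273
Op 2: CLOSE 3-2: Q_total=15.00, C_total=11.00, V=1.36; Q3=8.18, Q2=6.82; dissipated=0.000
Op 3: CLOSE 2-3: Q_total=15.00, C_total=11.00, V=1.36; Q2=6.82, Q3=8.18; dissipated=0.000
Op 4: CLOSE 1-3: Q_total=27.18, C_total=8.00, V=3.40; Q1=6.80, Q3=20.39; dissipated=49.650
Final charges: Q1=6.80, Q2=6.82, Q3=20.39

Answer: 6.82 μC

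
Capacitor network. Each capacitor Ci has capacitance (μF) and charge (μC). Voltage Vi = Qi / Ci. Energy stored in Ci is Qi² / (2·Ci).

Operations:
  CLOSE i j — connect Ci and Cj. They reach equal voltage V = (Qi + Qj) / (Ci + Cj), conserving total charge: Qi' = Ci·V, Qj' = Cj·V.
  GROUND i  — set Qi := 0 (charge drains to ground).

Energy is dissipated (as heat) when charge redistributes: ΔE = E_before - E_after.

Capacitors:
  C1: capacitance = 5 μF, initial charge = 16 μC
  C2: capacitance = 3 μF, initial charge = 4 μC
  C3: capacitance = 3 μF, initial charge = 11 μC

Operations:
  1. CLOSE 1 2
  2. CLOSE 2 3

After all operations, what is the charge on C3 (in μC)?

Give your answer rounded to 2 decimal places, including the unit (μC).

Answer: 9.25 μC

Derivation:
Initial: C1(5μF, Q=16μC, V=3.20V), C2(3μF, Q=4μC, V=1.33V), C3(3μF, Q=11μC, V=3.67V)
Op 1: CLOSE 1-2: Q_total=20.00, C_total=8.00, V=2.50; Q1=12.50, Q2=7.50; dissipated=3.267
Op 2: CLOSE 2-3: Q_total=18.50, C_total=6.00, V=3.08; Q2=9.25, Q3=9.25; dissipated=1.021
Final charges: Q1=12.50, Q2=9.25, Q3=9.25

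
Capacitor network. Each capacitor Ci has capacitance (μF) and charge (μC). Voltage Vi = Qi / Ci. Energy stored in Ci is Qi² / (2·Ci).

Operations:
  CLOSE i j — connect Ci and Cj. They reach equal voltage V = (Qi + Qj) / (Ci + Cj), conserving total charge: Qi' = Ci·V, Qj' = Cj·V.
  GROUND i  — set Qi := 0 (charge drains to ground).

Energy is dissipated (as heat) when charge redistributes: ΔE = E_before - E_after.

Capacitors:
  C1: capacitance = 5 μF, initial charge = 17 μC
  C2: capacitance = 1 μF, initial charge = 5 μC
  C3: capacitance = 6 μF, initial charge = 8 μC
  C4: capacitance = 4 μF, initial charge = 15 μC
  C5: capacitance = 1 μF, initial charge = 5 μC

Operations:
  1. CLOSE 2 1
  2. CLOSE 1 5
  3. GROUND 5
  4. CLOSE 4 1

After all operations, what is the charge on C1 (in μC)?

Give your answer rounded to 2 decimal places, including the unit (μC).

Answer: 19.14 μC

Derivation:
Initial: C1(5μF, Q=17μC, V=3.40V), C2(1μF, Q=5μC, V=5.00V), C3(6μF, Q=8μC, V=1.33V), C4(4μF, Q=15μC, V=3.75V), C5(1μF, Q=5μC, V=5.00V)
Op 1: CLOSE 2-1: Q_total=22.00, C_total=6.00, V=3.67; Q2=3.67, Q1=18.33; dissipated=1.067
Op 2: CLOSE 1-5: Q_total=23.33, C_total=6.00, V=3.89; Q1=19.44, Q5=3.89; dissipated=0.741
Op 3: GROUND 5: Q5=0; energy lost=7.562
Op 4: CLOSE 4-1: Q_total=34.44, C_total=9.00, V=3.83; Q4=15.31, Q1=19.14; dissipated=0.021
Final charges: Q1=19.14, Q2=3.67, Q3=8.00, Q4=15.31, Q5=0.00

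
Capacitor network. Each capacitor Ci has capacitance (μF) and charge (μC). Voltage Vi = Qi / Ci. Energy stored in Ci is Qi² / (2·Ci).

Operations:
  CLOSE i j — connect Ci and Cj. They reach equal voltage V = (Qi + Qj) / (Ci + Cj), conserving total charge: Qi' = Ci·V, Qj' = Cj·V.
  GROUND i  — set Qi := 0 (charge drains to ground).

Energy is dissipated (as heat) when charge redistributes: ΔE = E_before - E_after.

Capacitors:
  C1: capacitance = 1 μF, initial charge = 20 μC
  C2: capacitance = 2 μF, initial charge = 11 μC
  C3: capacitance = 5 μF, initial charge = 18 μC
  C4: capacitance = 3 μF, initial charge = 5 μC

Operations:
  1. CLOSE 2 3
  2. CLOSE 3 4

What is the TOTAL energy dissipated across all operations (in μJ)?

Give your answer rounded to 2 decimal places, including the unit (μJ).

Answer: 8.33 μJ

Derivation:
Initial: C1(1μF, Q=20μC, V=20.00V), C2(2μF, Q=11μC, V=5.50V), C3(5μF, Q=18μC, V=3.60V), C4(3μF, Q=5μC, V=1.67V)
Op 1: CLOSE 2-3: Q_total=29.00, C_total=7.00, V=4.14; Q2=8.29, Q3=20.71; dissipated=2.579
Op 2: CLOSE 3-4: Q_total=25.71, C_total=8.00, V=3.21; Q3=16.07, Q4=9.64; dissipated=5.748
Total dissipated: 8.327 μJ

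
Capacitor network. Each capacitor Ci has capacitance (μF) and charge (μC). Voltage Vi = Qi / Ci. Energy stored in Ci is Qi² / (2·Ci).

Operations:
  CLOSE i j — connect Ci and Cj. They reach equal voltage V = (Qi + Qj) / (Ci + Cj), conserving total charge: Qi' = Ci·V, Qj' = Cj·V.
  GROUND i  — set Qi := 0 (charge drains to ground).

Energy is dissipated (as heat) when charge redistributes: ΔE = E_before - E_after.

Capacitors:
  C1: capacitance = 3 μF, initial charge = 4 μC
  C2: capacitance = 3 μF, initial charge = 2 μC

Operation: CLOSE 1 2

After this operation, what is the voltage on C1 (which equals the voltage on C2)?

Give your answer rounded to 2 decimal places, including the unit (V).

Answer: 1.00 V

Derivation:
Initial: C1(3μF, Q=4μC, V=1.33V), C2(3μF, Q=2μC, V=0.67V)
Op 1: CLOSE 1-2: Q_total=6.00, C_total=6.00, V=1.00; Q1=3.00, Q2=3.00; dissipated=0.333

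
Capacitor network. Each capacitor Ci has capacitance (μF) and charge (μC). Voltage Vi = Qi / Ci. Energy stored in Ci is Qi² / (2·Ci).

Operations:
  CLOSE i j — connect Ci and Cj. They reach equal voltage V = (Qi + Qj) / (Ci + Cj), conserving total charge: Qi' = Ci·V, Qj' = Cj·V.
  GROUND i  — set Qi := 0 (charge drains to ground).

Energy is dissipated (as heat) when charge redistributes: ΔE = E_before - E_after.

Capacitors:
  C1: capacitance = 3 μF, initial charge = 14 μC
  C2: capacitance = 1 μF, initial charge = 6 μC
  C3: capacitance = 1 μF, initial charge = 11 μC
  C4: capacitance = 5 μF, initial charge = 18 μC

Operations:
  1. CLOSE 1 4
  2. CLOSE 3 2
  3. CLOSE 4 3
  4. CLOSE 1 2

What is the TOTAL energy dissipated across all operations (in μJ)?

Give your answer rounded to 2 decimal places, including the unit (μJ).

Initial: C1(3μF, Q=14μC, V=4.67V), C2(1μF, Q=6μC, V=6.00V), C3(1μF, Q=11μC, V=11.00V), C4(5μF, Q=18μC, V=3.60V)
Op 1: CLOSE 1-4: Q_total=32.00, C_total=8.00, V=4.00; Q1=12.00, Q4=20.00; dissipated=1.067
Op 2: CLOSE 3-2: Q_total=17.00, C_total=2.00, V=8.50; Q3=8.50, Q2=8.50; dissipated=6.250
Op 3: CLOSE 4-3: Q_total=28.50, C_total=6.00, V=4.75; Q4=23.75, Q3=4.75; dissipated=8.438
Op 4: CLOSE 1-2: Q_total=20.50, C_total=4.00, V=5.12; Q1=15.38, Q2=5.12; dissipated=7.594
Total dissipated: 23.348 μJ

Answer: 23.35 μJ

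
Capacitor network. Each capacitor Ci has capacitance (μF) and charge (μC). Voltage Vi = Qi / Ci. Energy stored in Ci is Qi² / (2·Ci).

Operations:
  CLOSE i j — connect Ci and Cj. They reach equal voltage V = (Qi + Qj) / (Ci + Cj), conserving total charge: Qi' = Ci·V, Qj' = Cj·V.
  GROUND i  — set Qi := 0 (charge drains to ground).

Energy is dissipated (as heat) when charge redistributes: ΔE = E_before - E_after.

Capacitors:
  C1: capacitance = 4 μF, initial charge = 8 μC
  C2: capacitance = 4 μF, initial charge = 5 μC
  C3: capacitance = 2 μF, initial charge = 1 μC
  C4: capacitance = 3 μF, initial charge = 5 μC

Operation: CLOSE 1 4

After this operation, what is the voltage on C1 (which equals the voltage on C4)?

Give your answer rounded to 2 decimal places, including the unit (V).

Initial: C1(4μF, Q=8μC, V=2.00V), C2(4μF, Q=5μC, V=1.25V), C3(2μF, Q=1μC, V=0.50V), C4(3μF, Q=5μC, V=1.67V)
Op 1: CLOSE 1-4: Q_total=13.00, C_total=7.00, V=1.86; Q1=7.43, Q4=5.57; dissipated=0.095

Answer: 1.86 V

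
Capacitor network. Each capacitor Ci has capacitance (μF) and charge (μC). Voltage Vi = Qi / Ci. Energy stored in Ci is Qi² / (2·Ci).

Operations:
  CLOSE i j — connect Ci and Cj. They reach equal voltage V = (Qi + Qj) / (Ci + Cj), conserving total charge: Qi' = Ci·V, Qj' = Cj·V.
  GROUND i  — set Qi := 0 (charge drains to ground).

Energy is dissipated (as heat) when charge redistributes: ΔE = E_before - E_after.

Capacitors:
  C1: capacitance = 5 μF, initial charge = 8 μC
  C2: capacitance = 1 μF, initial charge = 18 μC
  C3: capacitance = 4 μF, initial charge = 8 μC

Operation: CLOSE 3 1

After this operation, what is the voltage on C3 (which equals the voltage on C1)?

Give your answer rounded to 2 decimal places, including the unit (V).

Answer: 1.78 V

Derivation:
Initial: C1(5μF, Q=8μC, V=1.60V), C2(1μF, Q=18μC, V=18.00V), C3(4μF, Q=8μC, V=2.00V)
Op 1: CLOSE 3-1: Q_total=16.00, C_total=9.00, V=1.78; Q3=7.11, Q1=8.89; dissipated=0.178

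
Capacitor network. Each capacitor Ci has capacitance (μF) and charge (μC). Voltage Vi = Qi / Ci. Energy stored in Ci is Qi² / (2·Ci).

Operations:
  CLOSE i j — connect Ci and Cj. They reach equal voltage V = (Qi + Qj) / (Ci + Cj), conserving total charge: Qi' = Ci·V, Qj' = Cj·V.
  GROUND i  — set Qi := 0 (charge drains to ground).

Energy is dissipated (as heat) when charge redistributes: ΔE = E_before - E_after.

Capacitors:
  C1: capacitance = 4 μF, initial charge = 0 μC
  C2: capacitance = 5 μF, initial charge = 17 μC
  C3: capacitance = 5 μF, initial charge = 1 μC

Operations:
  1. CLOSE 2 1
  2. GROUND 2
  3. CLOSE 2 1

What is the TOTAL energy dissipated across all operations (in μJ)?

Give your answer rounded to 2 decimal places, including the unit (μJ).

Initial: C1(4μF, Q=0μC, V=0.00V), C2(5μF, Q=17μC, V=3.40V), C3(5μF, Q=1μC, V=0.20V)
Op 1: CLOSE 2-1: Q_total=17.00, C_total=9.00, V=1.89; Q2=9.44, Q1=7.56; dissipated=12.844
Op 2: GROUND 2: Q2=0; energy lost=8.920
Op 3: CLOSE 2-1: Q_total=7.56, C_total=9.00, V=0.84; Q2=4.20, Q1=3.36; dissipated=3.964
Total dissipated: 25.729 μJ

Answer: 25.73 μJ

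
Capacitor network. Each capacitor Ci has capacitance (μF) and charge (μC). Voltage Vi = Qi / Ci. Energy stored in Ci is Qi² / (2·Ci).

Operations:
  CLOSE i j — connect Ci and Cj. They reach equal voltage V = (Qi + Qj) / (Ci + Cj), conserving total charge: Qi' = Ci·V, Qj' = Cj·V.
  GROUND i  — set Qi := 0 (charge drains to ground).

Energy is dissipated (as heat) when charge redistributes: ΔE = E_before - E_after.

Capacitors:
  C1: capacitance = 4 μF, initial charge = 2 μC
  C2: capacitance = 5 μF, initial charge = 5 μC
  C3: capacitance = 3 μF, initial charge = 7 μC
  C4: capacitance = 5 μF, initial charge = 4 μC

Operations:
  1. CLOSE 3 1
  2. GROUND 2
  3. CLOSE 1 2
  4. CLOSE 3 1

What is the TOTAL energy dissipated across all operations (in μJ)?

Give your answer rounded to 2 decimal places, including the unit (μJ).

Initial: C1(4μF, Q=2μC, V=0.50V), C2(5μF, Q=5μC, V=1.00V), C3(3μF, Q=7μC, V=2.33V), C4(5μF, Q=4μC, V=0.80V)
Op 1: CLOSE 3-1: Q_total=9.00, C_total=7.00, V=1.29; Q3=3.86, Q1=5.14; dissipated=2.881
Op 2: GROUND 2: Q2=0; energy lost=2.500
Op 3: CLOSE 1-2: Q_total=5.14, C_total=9.00, V=0.57; Q1=2.29, Q2=2.86; dissipated=1.837
Op 4: CLOSE 3-1: Q_total=6.14, C_total=7.00, V=0.88; Q3=2.63, Q1=3.51; dissipated=0.437
Total dissipated: 7.655 μJ

Answer: 7.66 μJ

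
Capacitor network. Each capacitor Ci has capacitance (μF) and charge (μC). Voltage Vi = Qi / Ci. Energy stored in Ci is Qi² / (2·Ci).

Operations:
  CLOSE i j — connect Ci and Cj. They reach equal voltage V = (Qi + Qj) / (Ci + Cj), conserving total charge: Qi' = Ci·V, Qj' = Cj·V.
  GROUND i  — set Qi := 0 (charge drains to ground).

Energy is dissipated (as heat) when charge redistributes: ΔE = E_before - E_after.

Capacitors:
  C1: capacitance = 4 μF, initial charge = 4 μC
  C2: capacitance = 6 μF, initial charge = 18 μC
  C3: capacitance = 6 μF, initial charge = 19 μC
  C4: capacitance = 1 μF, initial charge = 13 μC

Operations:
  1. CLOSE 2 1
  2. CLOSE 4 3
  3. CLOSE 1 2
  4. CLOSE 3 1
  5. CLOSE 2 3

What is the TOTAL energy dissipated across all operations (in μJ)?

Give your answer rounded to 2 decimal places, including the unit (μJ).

Answer: 56.03 μJ

Derivation:
Initial: C1(4μF, Q=4μC, V=1.00V), C2(6μF, Q=18μC, V=3.00V), C3(6μF, Q=19μC, V=3.17V), C4(1μF, Q=13μC, V=13.00V)
Op 1: CLOSE 2-1: Q_total=22.00, C_total=10.00, V=2.20; Q2=13.20, Q1=8.80; dissipated=4.800
Op 2: CLOSE 4-3: Q_total=32.00, C_total=7.00, V=4.57; Q4=4.57, Q3=27.43; dissipated=41.440
Op 3: CLOSE 1-2: Q_total=22.00, C_total=10.00, V=2.20; Q1=8.80, Q2=13.20; dissipated=0.000
Op 4: CLOSE 3-1: Q_total=36.23, C_total=10.00, V=3.62; Q3=21.74, Q1=14.49; dissipated=6.748
Op 5: CLOSE 2-3: Q_total=34.94, C_total=12.00, V=2.91; Q2=17.47, Q3=17.47; dissipated=3.037
Total dissipated: 56.026 μJ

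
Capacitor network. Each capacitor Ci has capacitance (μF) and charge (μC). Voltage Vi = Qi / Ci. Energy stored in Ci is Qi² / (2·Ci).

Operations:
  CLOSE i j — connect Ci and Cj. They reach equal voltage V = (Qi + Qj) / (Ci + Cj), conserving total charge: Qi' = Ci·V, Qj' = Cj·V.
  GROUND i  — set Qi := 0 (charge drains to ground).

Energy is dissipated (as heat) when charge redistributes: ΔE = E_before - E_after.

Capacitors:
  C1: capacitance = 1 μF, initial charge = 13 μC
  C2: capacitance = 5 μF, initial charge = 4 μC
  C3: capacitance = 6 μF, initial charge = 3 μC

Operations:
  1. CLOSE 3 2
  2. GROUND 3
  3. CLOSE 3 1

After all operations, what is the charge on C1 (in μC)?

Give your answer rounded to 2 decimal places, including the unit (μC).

Answer: 1.86 μC

Derivation:
Initial: C1(1μF, Q=13μC, V=13.00V), C2(5μF, Q=4μC, V=0.80V), C3(6μF, Q=3μC, V=0.50V)
Op 1: CLOSE 3-2: Q_total=7.00, C_total=11.00, V=0.64; Q3=3.82, Q2=3.18; dissipated=0.123
Op 2: GROUND 3: Q3=0; energy lost=1.215
Op 3: CLOSE 3-1: Q_total=13.00, C_total=7.00, V=1.86; Q3=11.14, Q1=1.86; dissipated=72.429
Final charges: Q1=1.86, Q2=3.18, Q3=11.14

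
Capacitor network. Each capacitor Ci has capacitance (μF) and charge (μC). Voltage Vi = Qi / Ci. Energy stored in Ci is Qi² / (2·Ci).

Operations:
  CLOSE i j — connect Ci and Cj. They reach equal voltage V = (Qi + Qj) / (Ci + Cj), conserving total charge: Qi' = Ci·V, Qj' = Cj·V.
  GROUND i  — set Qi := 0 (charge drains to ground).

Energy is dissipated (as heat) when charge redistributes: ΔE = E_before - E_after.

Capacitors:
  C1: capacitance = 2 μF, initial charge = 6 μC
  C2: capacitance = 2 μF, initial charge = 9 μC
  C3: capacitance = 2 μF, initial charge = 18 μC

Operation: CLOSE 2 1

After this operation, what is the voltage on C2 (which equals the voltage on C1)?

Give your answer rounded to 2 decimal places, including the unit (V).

Answer: 3.75 V

Derivation:
Initial: C1(2μF, Q=6μC, V=3.00V), C2(2μF, Q=9μC, V=4.50V), C3(2μF, Q=18μC, V=9.00V)
Op 1: CLOSE 2-1: Q_total=15.00, C_total=4.00, V=3.75; Q2=7.50, Q1=7.50; dissipated=1.125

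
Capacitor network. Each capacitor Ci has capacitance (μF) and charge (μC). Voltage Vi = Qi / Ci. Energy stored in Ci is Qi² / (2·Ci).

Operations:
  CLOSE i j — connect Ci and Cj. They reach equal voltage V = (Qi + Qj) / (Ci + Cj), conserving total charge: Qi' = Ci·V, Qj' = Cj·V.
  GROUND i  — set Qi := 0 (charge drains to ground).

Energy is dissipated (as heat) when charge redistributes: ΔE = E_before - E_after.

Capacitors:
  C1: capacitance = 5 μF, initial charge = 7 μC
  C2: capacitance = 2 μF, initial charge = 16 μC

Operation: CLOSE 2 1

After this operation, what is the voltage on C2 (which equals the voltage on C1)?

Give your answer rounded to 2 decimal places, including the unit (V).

Answer: 3.29 V

Derivation:
Initial: C1(5μF, Q=7μC, V=1.40V), C2(2μF, Q=16μC, V=8.00V)
Op 1: CLOSE 2-1: Q_total=23.00, C_total=7.00, V=3.29; Q2=6.57, Q1=16.43; dissipated=31.114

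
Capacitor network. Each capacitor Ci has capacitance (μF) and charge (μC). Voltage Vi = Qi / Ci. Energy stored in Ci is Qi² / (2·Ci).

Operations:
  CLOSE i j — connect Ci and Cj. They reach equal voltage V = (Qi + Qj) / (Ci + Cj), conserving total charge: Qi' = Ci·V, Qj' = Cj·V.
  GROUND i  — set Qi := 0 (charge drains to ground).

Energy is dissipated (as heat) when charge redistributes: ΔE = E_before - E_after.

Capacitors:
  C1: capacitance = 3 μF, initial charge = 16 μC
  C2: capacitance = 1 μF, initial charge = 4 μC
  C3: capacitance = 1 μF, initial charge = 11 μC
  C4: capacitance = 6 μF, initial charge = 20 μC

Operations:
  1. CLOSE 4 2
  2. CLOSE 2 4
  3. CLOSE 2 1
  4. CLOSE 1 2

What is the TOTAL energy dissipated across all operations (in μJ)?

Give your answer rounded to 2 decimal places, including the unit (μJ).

Initial: C1(3μF, Q=16μC, V=5.33V), C2(1μF, Q=4μC, V=4.00V), C3(1μF, Q=11μC, V=11.00V), C4(6μF, Q=20μC, V=3.33V)
Op 1: CLOSE 4-2: Q_total=24.00, C_total=7.00, V=3.43; Q4=20.57, Q2=3.43; dissipated=0.190
Op 2: CLOSE 2-4: Q_total=24.00, C_total=7.00, V=3.43; Q2=3.43, Q4=20.57; dissipated=0.000
Op 3: CLOSE 2-1: Q_total=19.43, C_total=4.00, V=4.86; Q2=4.86, Q1=14.57; dissipated=1.361
Op 4: CLOSE 1-2: Q_total=19.43, C_total=4.00, V=4.86; Q1=14.57, Q2=4.86; dissipated=0.000
Total dissipated: 1.551 μJ

Answer: 1.55 μJ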